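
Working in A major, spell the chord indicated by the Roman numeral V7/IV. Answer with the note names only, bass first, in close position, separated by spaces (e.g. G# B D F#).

V7/IV is a secondary dominant — the dominant seventh of IV. IV in A major is D, so the applied chord's root is A, a perfect fifth above.
Building a dominant seventh chord on A gives A-C#-E-G.

A C# E G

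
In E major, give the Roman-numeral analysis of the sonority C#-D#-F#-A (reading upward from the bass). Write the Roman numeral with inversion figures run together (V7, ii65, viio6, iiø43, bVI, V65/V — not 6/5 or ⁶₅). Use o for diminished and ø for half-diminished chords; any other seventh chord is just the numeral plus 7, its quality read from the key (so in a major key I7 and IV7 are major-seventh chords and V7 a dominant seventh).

viiø42

Stacked in thirds the chord is D#-F#-A-C#: a half-diminished seventh chord on D#.
D# is scale degree 7 in E major, and a half-diminished seventh chord on that degree is written viiø7.
With C# in the bass the chord is in third inversion, so the figured bass is 42.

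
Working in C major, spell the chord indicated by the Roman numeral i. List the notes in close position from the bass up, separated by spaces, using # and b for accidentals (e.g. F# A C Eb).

C Eb G

Scale degree 1 in C major is C; here the chord built on it is altered to a minor triad. i is the minor tonic, borrowed from the parallel minor.
So the chord is C-Eb-G.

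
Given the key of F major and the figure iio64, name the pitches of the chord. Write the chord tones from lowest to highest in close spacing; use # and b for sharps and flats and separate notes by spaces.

Db G Bb

iio64 is the diminished supertonic triad, borrowed from the parallel minor. In F major that root is G.
So the chord is G-Bb-Db, a diminished triad.
The figured bass 64 indicates second inversion, placing the fifth (Db) in the bass: Db-G-Bb.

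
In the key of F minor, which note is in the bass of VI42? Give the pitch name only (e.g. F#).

C

VI in F minor has root Db; the chord is Db-F-Ab-C.
The figure 42 means third inversion — the seventh is in the bass.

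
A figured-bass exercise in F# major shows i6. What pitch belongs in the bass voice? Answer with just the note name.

A

i in F# major has root F#; the chord is F#-A-C#.
The figure 6 means first inversion — the third is in the bass.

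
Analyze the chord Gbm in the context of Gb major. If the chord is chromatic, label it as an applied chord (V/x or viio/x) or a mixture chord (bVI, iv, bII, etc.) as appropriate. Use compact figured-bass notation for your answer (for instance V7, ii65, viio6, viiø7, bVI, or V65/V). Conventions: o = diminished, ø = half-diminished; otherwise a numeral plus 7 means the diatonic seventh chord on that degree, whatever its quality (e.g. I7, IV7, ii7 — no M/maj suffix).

Stacked in thirds the chord is Gb-Bbb-Db: a minor triad on Gb.
Gb is the first degree of Gb major. This is the minor tonic, borrowed from the parallel minor.

i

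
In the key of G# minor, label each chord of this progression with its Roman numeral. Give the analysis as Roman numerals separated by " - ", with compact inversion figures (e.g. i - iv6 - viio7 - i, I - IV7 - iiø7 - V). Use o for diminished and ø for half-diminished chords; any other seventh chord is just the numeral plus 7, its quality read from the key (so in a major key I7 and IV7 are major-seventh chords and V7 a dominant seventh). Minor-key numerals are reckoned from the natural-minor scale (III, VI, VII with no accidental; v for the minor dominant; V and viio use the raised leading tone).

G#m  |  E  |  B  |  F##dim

G#m: root G# is the tonic; minor triad there is i.
E: major triad on E = scale degree 6 → VI.
B: root B is the mediant; major triad there is III.
F##dim has root F##, degree 7 in G# minor, so viio.

i - VI - III - viio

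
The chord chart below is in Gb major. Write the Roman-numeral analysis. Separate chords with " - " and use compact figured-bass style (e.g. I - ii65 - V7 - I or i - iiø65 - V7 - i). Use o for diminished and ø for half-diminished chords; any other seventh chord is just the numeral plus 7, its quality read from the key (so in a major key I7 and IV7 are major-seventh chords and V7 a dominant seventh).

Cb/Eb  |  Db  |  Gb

IV6 - V - I

Cb/Eb has root Cb, degree 4 in Gb major, so IV6.
Db: major triad on Db = scale degree 5 → V.
Gb: root Gb is the tonic; major triad there is I.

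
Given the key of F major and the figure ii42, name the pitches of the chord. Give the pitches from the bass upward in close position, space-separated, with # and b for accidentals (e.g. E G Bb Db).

F G Bb D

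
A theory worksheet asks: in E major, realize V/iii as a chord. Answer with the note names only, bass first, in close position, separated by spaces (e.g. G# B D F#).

The slash means an applied dominant: we want the dominant of iii. In E major, iii is G# minor, and its dominant is built on D#.
Building a major triad on D# gives D#-F##-A#.

D# F## A#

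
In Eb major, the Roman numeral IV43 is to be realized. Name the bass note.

IV in Eb major has root Ab; the chord is Ab-C-Eb-G.
The figure 43 means second inversion — the fifth is in the bass.

Eb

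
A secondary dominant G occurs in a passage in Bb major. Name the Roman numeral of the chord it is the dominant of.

The chord is a major triad on G.
A dominant resolves down a perfect fifth: G → C. In Bb major, C is scale degree 2, i.e. ii.

ii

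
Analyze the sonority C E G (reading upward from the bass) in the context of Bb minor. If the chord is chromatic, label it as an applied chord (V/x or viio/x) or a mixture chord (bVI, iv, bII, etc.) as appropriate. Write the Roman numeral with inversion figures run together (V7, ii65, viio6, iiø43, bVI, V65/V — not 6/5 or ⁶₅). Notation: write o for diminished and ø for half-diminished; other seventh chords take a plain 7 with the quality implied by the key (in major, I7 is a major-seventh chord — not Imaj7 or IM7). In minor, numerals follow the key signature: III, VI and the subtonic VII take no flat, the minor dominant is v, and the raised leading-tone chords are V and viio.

The pitches C-E-G form a major triad rooted on C.
C is not a diatonic chord root with this quality in Bb minor, but it lies a perfect fifth above F (V), so the chord functions as an applied dominant of V.

V/V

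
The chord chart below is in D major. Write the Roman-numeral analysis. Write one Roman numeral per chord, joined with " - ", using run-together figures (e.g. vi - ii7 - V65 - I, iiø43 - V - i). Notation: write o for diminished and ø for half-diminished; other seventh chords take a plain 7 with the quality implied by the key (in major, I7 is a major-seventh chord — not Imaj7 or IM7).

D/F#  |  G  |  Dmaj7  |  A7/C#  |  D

D/F#: major triad on D = scale degree 1 → I6.
G: root G is the subdominant; major triad there is IV.
Dmaj7: root D is the tonic; major seventh chord there is I7.
A7/C#: dominant seventh chord on A = scale degree 5 → V65.
D: root D is the tonic; major triad there is I.

I6 - IV - I7 - V65 - I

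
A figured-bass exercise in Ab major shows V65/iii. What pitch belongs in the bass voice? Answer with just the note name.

B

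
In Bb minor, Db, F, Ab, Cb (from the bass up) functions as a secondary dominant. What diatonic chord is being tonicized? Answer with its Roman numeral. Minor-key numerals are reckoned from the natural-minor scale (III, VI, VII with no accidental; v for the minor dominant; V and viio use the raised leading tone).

The chord is a dominant seventh chord on Db.
A dominant resolves down a perfect fifth: Db → Gb. In Bb minor, Gb is scale degree 6, i.e. VI.

VI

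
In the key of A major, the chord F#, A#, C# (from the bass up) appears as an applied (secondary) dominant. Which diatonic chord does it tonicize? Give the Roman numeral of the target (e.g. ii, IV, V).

The chord is a major triad on F#.
A dominant resolves down a perfect fifth: F# → B. In A major, B is scale degree 2, i.e. ii.

ii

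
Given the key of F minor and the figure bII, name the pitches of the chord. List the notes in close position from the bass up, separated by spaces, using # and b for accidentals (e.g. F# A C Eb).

bII is the Neapolitan chord — a major triad on the lowered second degree. In F minor that root is Gb.
So the chord is Gb-Bb-Db, a major triad.

Gb Bb Db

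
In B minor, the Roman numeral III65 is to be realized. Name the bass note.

F#

III in B minor has root D; the chord is D-F#-A-C#.
The figure 65 means first inversion — the third is in the bass.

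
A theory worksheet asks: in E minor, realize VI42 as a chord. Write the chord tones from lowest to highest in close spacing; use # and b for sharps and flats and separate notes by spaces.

B C E G

The numeral's case and figure indicate a major seventh chord. In E minor its root, the sixth degree, is C.
Stacking thirds from C gives C-E-G-B.
With the 42 figure the chord is in third inversion; from the bass B upward in close position it reads B-C-E-G.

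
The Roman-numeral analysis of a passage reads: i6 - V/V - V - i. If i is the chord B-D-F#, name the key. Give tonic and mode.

B minor

The anchor chord is a minor triad on B, labeled i.
If B is scale degree 1 and the mode makes that degree carry a minor triad, the tonic is B and the mode is minor.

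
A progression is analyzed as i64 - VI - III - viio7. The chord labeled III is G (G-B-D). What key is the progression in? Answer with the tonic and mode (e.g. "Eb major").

E minor

The anchor chord is a major triad on G, labeled III.
Counting down 2 scale steps from G places the tonic on E; a major triad on degree 3 is diatonic only in minor.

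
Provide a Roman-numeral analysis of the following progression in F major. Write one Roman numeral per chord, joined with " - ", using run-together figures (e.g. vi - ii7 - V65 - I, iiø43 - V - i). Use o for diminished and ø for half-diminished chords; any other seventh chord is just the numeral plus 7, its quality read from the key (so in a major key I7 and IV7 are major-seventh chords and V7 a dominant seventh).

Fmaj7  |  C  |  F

I7 - V - I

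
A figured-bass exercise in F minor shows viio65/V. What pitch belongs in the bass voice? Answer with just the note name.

D

The applied chord viio65/V is rooted on B: B-D-F-Ab.
The figure 65 means first inversion — the third is in the bass.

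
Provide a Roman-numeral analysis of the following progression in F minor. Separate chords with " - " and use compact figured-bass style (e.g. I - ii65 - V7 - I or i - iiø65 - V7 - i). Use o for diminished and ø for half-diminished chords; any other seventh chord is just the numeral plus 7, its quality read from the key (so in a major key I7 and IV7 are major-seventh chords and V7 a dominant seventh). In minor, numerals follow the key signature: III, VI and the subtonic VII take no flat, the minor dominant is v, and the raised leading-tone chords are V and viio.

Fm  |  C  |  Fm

Fm: minor triad on F = scale degree 1 → i.
C: root C is the dominant; major triad there is V.
Fm: minor triad on F = scale degree 1 → i.

i - V - i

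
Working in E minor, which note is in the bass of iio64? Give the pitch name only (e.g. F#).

iio in E minor has root F#; the chord is F#-A-C.
The figure 64 means second inversion — the fifth is in the bass.

C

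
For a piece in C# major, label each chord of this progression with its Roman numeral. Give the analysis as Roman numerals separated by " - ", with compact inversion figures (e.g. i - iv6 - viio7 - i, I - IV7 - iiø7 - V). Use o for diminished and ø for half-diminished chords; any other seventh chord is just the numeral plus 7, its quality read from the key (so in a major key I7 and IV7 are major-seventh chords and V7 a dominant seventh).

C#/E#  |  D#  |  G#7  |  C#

C#/E#: root C# is the tonic; major triad there is I6.
D#: chromatic; D# is V of V, so V/V.
G#7: root G# is the dominant; dominant seventh chord there is V7.
C#: major triad on C# = scale degree 1 → I.

I6 - V/V - V7 - I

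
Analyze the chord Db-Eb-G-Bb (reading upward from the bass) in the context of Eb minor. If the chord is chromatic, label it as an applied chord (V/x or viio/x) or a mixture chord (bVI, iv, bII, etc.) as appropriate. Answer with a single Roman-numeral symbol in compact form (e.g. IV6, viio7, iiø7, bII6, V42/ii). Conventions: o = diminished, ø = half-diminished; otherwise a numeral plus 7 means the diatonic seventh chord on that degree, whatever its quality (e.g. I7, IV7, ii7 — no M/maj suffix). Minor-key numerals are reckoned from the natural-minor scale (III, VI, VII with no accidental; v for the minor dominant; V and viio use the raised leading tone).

V42/iv

Stacked in thirds the chord is Eb-G-Bb-Db: a dominant seventh chord on Eb.
Eb is not a diatonic chord root with this quality in Eb minor, but it lies a perfect fifth above Ab (iv), so the chord functions as an applied dominant of iv.
With Db in the bass the chord is in third inversion, so the figured bass is 42.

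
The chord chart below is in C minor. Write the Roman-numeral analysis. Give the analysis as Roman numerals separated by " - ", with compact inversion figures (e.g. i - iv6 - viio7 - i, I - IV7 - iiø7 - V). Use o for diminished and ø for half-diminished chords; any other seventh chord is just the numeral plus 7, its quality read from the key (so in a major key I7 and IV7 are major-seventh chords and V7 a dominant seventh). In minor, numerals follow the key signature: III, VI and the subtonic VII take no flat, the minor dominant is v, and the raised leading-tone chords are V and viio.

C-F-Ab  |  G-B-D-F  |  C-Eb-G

C-F-Ab: minor triad on F = scale degree 4 → iv64.
G-B-D-F: root G is the dominant; dominant seventh chord there is V7.
C-Eb-G: root C is the tonic; minor triad there is i.

iv64 - V7 - i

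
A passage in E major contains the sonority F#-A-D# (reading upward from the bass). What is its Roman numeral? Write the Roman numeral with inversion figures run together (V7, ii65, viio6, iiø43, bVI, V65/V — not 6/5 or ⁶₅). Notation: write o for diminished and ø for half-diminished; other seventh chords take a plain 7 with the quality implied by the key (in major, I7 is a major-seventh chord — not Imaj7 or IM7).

The pitches D#-F#-A form a diminished triad rooted on D#.
In E major, D# is the leading tone; the diatonic diminished triad there is viio.
With F# in the bass the chord is in first inversion, so the figured bass is 6.

viio6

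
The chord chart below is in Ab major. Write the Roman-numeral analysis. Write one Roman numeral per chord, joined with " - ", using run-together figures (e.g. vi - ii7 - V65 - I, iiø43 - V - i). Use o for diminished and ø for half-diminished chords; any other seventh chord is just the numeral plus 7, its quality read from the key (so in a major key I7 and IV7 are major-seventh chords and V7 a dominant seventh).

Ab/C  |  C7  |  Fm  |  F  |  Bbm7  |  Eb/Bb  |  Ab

Ab/C has root Ab, degree 1 in Ab major, so I6.
C7 is the secondary dominant of vi (dominant seventh chord on C): V7/vi.
Fm has root F, degree 6 in Ab major, so vi.
F: chromatic; F is V of ii, so V/ii.
Bbm7 has root Bb, degree 2 in Ab major, so ii7.
Eb/Bb: major triad on Eb = scale degree 5 → V64.
Ab: root Ab is the tonic; major triad there is I.

I6 - V7/vi - vi - V/ii - ii7 - V64 - I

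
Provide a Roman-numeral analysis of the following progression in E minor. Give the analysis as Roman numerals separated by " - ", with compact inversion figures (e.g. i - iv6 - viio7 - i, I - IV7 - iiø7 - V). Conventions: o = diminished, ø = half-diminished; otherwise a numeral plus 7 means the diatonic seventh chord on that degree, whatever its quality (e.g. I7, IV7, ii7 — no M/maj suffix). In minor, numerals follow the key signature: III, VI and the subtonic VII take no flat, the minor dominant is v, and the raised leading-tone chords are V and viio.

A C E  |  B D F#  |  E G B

A-C-E: root A is the subdominant; minor triad there is iv.
B-D-F# has root B, degree 5 in E minor, so v.
E-G-B has root E, degree 1 in E minor, so i.

iv - v - i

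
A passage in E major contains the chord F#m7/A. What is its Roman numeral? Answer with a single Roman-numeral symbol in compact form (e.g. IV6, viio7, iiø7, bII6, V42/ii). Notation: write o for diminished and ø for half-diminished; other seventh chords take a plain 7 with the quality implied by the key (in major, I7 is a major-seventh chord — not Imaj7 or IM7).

ii65

Stacked in thirds the chord is F#-A-C#-E: a minor seventh chord on F#.
F# is scale degree 2 in E major, and a minor seventh chord on that degree is written ii7.
With A in the bass the chord is in first inversion, so the figured bass is 65.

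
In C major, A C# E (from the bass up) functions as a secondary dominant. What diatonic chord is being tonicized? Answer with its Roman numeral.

ii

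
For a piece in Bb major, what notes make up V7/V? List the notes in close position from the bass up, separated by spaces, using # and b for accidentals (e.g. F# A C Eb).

V7/V is a secondary dominant — the dominant seventh of V. V in Bb major is F, so the applied chord's root is C, a perfect fifth above.
Building a dominant seventh chord on C gives C-E-G-Bb.

C E G Bb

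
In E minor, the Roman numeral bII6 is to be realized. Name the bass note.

A

bII in E minor has root F; the chord is F-A-C.
The figure 6 means first inversion — the third is in the bass.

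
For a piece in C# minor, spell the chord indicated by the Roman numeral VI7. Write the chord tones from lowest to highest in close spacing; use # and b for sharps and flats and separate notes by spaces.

A C# E G#

The numeral's case and figure indicate a major seventh chord. In C# minor its root, scale degree 6, is A.
That chord is spelled A-C#-E-G#.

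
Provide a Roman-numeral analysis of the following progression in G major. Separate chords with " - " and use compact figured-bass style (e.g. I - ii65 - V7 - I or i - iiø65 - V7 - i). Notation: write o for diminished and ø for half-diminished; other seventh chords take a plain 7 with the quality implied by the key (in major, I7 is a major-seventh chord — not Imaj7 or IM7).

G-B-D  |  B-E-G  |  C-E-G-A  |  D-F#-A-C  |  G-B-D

I - vi64 - ii65 - V7 - I

G-B-D: major triad on G = scale degree 1 → I.
B-E-G: minor triad on E = scale degree 6 → vi64.
C-E-G-A: minor seventh chord on A = scale degree 2 → ii65.
D-F#-A-C: dominant seventh chord on D = scale degree 5 → V7.
G-B-D: major triad on G = scale degree 1 → I.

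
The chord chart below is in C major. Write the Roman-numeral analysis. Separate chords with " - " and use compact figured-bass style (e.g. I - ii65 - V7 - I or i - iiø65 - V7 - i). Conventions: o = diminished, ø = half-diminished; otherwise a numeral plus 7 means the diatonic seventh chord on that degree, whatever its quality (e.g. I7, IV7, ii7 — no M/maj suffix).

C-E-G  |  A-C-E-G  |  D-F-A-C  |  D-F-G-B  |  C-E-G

C-E-G has root C, degree 1 in C major, so I.
A-C-E-G: root A is the submediant; minor seventh chord there is vi7.
D-F-A-C: root D is the supertonic; minor seventh chord there is ii7.
D-F-G-B: root G is the dominant; dominant seventh chord there is V43.
C-E-G: root C is the tonic; major triad there is I.

I - vi7 - ii7 - V43 - I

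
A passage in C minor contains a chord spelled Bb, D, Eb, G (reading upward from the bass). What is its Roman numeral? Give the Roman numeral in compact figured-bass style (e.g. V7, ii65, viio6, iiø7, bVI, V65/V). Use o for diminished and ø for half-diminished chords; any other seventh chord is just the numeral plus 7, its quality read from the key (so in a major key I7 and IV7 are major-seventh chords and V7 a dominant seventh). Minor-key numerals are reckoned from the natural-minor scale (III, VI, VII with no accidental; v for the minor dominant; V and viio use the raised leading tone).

III43

The pitches Eb-G-Bb-D form a major seventh chord rooted on Eb.
In C minor, Eb is the mediant; the diatonic major seventh chord there is III7.
With Bb in the bass the chord is in second inversion, so the figured bass is 43.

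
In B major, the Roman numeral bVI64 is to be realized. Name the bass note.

D

bVI in B major has root G; the chord is G-B-D.
The figure 64 means second inversion — the fifth is in the bass.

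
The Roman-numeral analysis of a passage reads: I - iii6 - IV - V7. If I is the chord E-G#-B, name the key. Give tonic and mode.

E major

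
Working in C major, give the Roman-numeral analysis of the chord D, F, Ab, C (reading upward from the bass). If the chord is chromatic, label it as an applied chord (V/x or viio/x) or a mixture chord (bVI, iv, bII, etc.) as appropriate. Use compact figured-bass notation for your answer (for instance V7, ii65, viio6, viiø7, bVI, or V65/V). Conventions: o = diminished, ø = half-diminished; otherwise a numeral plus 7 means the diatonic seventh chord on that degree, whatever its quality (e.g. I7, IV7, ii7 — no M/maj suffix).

Stacked in thirds the chord is D-F-Ab-C: a half-diminished seventh chord on D.
D is the second degree of C major. This is the half-diminished supertonic seventh, borrowed from the parallel minor.

iiø7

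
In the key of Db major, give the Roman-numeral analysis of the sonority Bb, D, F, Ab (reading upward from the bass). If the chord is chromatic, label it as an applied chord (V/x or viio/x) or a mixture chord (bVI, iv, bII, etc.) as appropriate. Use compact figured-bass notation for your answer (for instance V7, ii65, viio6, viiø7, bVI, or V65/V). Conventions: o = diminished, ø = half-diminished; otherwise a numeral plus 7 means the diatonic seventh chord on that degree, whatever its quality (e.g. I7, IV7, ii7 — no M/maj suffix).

V7/ii

The pitches Bb-D-F-Ab form a dominant seventh chord rooted on Bb.
Bb is not a diatonic chord root with this quality in Db major, but it lies a perfect fifth above Eb (ii), so the chord functions as an applied dominant of ii.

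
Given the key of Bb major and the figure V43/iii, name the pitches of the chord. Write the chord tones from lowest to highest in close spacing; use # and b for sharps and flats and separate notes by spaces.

E G A C#

The slash means an applied dominant: we want the dominant of iii. In Bb major, iii is D minor, and its dominant is built on A.
Building a dominant seventh chord on A gives A-C#-E-G.
With the 43 figure the chord is in second inversion; from the bass E upward in close position it reads E-G-A-C#.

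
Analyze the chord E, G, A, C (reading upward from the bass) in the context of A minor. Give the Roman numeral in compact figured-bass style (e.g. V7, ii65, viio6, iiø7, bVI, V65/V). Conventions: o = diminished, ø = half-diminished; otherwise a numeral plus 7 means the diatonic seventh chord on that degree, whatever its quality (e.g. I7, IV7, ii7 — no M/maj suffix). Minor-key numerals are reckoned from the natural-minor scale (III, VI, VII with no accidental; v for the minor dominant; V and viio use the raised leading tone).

i43

Stacked in thirds the chord is A-C-E-G: a minor seventh chord on A.
In A minor, A is the tonic; the diatonic minor seventh chord there is i7.
With E in the bass the chord is in second inversion, so the figured bass is 43.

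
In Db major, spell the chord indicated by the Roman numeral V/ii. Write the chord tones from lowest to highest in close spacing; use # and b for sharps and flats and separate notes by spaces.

The slash means an applied dominant: we want the dominant of ii. In Db major, ii is Eb minor, and its dominant is built on Bb.
Building a major triad on Bb gives Bb-D-F.

Bb D F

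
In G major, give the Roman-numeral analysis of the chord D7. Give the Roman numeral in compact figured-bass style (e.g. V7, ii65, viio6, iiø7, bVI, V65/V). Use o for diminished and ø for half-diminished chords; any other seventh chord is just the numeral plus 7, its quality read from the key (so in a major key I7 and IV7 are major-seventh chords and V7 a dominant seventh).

V7

Stacked in thirds the chord is D-F#-A-C: a dominant seventh chord on D.
In G major, D is the dominant; the diatonic dominant seventh chord there is V7.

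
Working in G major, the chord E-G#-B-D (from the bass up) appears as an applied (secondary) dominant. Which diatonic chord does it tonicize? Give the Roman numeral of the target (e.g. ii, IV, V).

ii

The chord is a dominant seventh chord on E.
A dominant resolves down a perfect fifth: E → A. In G major, A is scale degree 2, i.e. ii.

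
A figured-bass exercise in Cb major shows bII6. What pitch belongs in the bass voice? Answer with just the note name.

bII in Cb major has root Dbb; the chord is Dbb-Fb-Abb.
The figure 6 means first inversion — the third is in the bass.

Fb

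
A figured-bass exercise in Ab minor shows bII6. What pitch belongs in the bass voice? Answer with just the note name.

Db

bII in Ab minor has root Bbb; the chord is Bbb-Db-Fb.
The figure 6 means first inversion — the third is in the bass.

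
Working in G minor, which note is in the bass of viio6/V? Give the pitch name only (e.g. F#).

The applied chord viio6/V is rooted on C#: C#-E-G.
The figure 6 means first inversion — the third is in the bass.

E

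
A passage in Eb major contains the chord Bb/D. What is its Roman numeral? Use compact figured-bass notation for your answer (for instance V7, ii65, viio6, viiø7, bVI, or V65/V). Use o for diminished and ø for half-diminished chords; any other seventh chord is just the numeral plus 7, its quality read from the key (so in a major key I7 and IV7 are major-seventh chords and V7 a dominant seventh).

V6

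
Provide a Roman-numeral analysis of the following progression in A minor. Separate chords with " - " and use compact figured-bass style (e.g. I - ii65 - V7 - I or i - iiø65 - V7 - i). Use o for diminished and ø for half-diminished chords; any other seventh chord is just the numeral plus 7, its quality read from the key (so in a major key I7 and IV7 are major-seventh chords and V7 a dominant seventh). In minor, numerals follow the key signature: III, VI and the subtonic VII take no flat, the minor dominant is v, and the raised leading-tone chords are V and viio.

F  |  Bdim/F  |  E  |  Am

F: root F is the submediant; major triad there is VI.
Bdim/F: diminished triad on B = scale degree 2 → iio64.
E: root E is the dominant; major triad there is V.
Am has root A, degree 1 in A minor, so i.

VI - iio64 - V - i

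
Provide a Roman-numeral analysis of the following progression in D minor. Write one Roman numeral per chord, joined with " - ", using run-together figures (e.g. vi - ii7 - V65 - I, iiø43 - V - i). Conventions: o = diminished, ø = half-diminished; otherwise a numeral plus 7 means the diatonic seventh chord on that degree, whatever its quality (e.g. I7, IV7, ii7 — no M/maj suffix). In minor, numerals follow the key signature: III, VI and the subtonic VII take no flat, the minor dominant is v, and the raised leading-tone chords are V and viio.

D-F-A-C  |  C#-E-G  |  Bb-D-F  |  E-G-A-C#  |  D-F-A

D-F-A-C has root D, degree 1 in D minor, so i7.
C#-E-G has root C#, degree 7 in D minor, so viio.
Bb-D-F: major triad on Bb = scale degree 6 → VI.
E-G-A-C# has root A, degree 5 in D minor, so V43.
D-F-A: root D is the tonic; minor triad there is i.

i7 - viio - VI - V43 - i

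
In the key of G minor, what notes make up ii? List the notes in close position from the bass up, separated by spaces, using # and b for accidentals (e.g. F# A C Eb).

A C E

Scale degree 2 in G minor is A; here the chord built on it is altered to a minor triad. ii is the minor supertonic, borrowed from the parallel major (the Dorian ii).
So the chord is A-C-E.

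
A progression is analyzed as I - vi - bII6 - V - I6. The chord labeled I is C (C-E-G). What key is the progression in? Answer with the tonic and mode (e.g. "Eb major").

The chord C is a major triad rooted on C; its label is I.
If C is scale degree 1 and the mode makes that degree carry a major triad, the tonic is C and the mode is major.

C major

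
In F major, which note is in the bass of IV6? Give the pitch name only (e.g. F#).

D

IV in F major has root Bb; the chord is Bb-D-F.
The figure 6 means first inversion — the third is in the bass.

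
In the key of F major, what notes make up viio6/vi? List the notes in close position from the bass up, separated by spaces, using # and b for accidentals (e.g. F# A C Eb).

viio6/vi is a secondary leading-tone chord. The target vi is D in F major; the applied chord is rooted a semitone below, on C#.
Building a diminished triad on C# gives C#-E-G.
With the 6 figure the chord is in first inversion; from the bass E upward in close position it reads E-G-C#.

E G C#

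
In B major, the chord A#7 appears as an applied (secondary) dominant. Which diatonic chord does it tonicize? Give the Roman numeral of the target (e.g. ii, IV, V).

iii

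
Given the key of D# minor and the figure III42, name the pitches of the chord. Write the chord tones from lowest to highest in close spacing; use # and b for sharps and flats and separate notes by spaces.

The numeral's case and figure indicate a major seventh chord. In D# minor its root, scale degree 3, is F#.
Stacking thirds from F# gives F#-A#-C#-E#.
With the 42 figure the chord is in third inversion; from the bass E# upward in close position it reads E#-F#-A#-C#.

E# F# A# C#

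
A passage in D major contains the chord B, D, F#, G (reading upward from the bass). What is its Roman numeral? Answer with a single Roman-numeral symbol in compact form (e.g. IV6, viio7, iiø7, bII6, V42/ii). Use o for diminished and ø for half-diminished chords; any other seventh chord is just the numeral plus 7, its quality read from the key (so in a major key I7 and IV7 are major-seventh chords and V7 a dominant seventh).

Stacked in thirds the chord is G-B-D-F#: a major seventh chord on G.
In D major, G is the subdominant; the diatonic major seventh chord there is IV7.
With B in the bass the chord is in first inversion, so the figured bass is 65.

IV65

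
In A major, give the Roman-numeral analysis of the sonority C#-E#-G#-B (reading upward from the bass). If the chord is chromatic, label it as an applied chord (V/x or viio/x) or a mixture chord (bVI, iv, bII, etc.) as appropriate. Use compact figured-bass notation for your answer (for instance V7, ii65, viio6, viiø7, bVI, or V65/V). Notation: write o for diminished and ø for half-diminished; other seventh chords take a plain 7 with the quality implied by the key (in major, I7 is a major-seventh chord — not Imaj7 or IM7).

V7/vi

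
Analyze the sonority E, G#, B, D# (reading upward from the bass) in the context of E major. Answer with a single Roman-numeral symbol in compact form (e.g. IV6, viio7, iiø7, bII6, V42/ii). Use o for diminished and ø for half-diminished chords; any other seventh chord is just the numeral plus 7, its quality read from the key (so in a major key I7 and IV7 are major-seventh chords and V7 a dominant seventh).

I7

Stacked in thirds the chord is E-G#-B-D#: a major seventh chord on E.
In E major, E is the tonic; the diatonic major seventh chord there is I7.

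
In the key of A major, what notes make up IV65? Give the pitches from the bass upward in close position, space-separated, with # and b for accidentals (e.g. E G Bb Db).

F# A C# D

In A major, scale degree 4 is D, and the diatonic chord built there is a major seventh chord.
That chord is spelled D-F#-A-C#.
The figured bass 65 indicates first inversion, placing the third (F#) in the bass: F#-A-C#-D.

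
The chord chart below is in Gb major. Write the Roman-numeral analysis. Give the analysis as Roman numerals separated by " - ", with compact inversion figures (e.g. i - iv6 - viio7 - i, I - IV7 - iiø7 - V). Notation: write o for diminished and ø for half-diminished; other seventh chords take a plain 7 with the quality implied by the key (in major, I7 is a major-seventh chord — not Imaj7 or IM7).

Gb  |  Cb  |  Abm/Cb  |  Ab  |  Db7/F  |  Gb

I - IV - ii6 - V/V - V65 - I

Gb: root Gb is the tonic; major triad there is I.
Cb has root Cb, degree 4 in Gb major, so IV.
Abm/Cb has root Ab, degree 2 in Gb major, so ii6.
Ab: chromatic; Ab is V of V, so V/V.
Db7/F has root Db, degree 5 in Gb major, so V65.
Gb has root Gb, degree 1 in Gb major, so I.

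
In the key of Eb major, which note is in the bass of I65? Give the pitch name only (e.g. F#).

G

I in Eb major has root Eb; the chord is Eb-G-Bb-D.
The figure 65 means first inversion — the third is in the bass.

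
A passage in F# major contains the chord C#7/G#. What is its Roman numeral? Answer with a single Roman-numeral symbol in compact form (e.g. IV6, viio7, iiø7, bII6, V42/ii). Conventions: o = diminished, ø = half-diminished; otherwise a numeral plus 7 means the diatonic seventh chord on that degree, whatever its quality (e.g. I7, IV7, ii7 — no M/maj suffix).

The pitches C#-E#-G#-B form a dominant seventh chord rooted on C#.
C# is scale degree 5 in F# major, and a dominant seventh chord on that degree is written V7.
With G# in the bass the chord is in second inversion, so the figured bass is 43.

V43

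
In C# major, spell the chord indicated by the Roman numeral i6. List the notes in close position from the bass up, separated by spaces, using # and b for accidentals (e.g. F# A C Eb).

E G# C#

Scale degree 1 in C# major is C#; here the chord built on it is altered to a minor triad. i6 is the minor tonic, borrowed from the parallel minor.
So the chord is C#-E-G#.
The figured bass 6 indicates first inversion, placing the third (E) in the bass: E-G#-C#.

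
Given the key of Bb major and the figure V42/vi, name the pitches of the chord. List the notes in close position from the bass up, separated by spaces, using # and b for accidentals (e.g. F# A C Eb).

C D F# A

The slash means an applied dominant: we want the dominant of vi. In Bb major, vi is G minor, and its dominant is built on D.
Building a dominant seventh chord on D gives D-F#-A-C.
The figured bass 42 indicates third inversion, placing the seventh (C) in the bass: C-D-F#-A.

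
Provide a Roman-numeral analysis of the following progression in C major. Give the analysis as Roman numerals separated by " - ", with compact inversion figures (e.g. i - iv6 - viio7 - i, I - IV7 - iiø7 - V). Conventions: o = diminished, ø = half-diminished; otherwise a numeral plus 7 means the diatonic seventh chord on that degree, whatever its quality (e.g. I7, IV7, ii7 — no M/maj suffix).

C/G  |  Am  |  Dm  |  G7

C/G: major triad on C = scale degree 1 → I64.
Am has root A, degree 6 in C major, so vi.
Dm has root D, degree 2 in C major, so ii.
G7: root G is the dominant; dominant seventh chord there is V7.

I64 - vi - ii - V7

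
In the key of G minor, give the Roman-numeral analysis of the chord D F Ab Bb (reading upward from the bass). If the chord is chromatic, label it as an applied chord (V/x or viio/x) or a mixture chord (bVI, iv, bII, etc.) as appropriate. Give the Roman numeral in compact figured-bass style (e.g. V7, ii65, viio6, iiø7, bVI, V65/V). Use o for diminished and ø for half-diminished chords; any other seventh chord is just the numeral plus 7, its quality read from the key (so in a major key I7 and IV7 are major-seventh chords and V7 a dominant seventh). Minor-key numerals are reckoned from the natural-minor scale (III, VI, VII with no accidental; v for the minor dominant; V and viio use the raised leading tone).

Stacked in thirds the chord is Bb-D-F-Ab: a dominant seventh chord on Bb.
Bb is not a diatonic chord root with this quality in G minor, but it lies a perfect fifth above Eb (VI), so the chord functions as an applied dominant of VI.
With D in the bass the chord is in first inversion, so the figured bass is 65.

V65/VI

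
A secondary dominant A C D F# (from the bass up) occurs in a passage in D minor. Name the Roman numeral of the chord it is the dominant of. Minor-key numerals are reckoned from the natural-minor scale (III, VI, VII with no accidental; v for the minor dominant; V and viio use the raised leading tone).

The chord is a dominant seventh chord on D.
A dominant resolves down a perfect fifth: D → G. In D minor, G is scale degree 4, i.e. iv.

iv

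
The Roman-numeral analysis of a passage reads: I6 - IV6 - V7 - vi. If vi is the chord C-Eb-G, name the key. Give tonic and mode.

Eb major

vi is given as C-Eb-G — a minor triad with root C.
Counting down 5 scale steps from C places the tonic on Eb; a minor triad on degree 6 is diatonic only in major.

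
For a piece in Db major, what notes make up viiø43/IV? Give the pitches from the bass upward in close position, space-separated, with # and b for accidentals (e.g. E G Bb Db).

The slash marks an applied leading-tone chord: viio of IV. In Db major, IV is Gb, so the leading tone to it is F, a half step below.
Building a half-diminished seventh chord on F gives F-Ab-Cb-Eb.
The figured bass 43 indicates second inversion, placing the fifth (Cb) in the bass: Cb-Eb-F-Ab.

Cb Eb F Ab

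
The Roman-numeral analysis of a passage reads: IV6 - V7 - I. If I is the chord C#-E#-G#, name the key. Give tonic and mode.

C# major

The chord C# is a major triad rooted on C#; its label is I.
If C# is scale degree 1 and the mode makes that degree carry a major triad, the tonic is C# and the mode is major.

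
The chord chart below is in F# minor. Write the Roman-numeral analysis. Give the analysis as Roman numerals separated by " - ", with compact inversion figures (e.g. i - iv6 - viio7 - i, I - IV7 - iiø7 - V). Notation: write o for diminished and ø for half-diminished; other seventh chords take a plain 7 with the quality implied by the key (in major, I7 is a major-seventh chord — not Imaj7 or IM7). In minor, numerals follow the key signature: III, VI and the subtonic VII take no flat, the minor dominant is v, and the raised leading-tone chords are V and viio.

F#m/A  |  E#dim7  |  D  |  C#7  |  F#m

i6 - viio7 - VI - V7 - i

F#m/A: minor triad on F# = scale degree 1 → i6.
E#dim7: root E# is the leading tone; fully diminished seventh chord there is viio7.
D: root D is the submediant; major triad there is VI.
C#7: dominant seventh chord on C# = scale degree 5 → V7.
F#m: root F# is the tonic; minor triad there is i.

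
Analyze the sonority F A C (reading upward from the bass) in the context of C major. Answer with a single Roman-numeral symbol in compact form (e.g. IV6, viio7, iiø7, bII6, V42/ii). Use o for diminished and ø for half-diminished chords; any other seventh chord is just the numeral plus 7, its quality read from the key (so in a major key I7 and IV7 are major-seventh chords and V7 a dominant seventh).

IV

The pitches F-A-C form a major triad rooted on F.
F is scale degree 4 in C major, and a major triad on that degree is written IV.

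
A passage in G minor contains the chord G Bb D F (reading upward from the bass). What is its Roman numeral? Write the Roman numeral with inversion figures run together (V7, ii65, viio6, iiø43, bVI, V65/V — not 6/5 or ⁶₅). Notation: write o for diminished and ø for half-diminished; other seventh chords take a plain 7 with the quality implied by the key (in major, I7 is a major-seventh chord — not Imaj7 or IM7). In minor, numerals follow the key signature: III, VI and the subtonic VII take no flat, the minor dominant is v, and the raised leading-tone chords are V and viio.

i7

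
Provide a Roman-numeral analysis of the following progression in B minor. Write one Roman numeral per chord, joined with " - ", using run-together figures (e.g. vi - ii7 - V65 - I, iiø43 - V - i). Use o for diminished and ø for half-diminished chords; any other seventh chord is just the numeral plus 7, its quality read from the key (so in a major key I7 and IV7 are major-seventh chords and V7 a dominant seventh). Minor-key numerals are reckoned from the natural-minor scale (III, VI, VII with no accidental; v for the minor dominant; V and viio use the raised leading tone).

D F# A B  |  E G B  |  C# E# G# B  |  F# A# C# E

i65 - iv - V7/V - V7

D-F#-A-B: minor seventh chord on B = scale degree 1 → i65.
E-G-B: minor triad on E = scale degree 4 → iv.
C#-E#-G#-B: a dominant seventh chord on C#, the applied dominant of V → V7/V.
F#-A#-C#-E: root F# is the dominant; dominant seventh chord there is V7.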